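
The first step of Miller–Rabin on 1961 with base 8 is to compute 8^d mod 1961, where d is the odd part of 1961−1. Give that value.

393

1961 − 1 = 1960 = 2^3 · 245, so d = 245.
8^1 ≡ 8 (mod 1961)
8^2 ≡ 8^2 = 64 ≡ 64 (mod 1961)
8^4 ≡ 64^2 = 4096 ≡ 174 (mod 1961)
8^8 ≡ 174^2 = 30276 ≡ 861 (mod 1961)
8^16 ≡ 861^2 = 741321 ≡ 63 (mod 1961)
8^32 ≡ 63^2 = 3969 ≡ 47 (mod 1961)
8^64 ≡ 47^2 = 2209 ≡ 248 (mod 1961)
8^128 ≡ 248^2 = 61504 ≡ 713 (mod 1961)
245 = 128 + 64 + 32 + 16 + 4 + 1 in binary powers of 2.
So 8^245 ≡ 713 · 248 · 47 · 63 · 174 · 8 ≡ 393 (mod 1961).
Squaring chain: 393 → 1491 → 1268; never reaches −1, so base 8 is a Miller–Rabin witness that 1961 is composite.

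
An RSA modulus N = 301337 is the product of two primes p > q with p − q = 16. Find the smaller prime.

541

Since p = q + 16, we have 301337 = q(q + 16), so q² + 16q − 301337 = 0.
Discriminant: 16² + 4·301337 = 256 + 1205348 = 1205604; √1205604 = 1098.
q = (−16 + 1098)/2 = 541, and p = q + 16 = 557.
Check: 541 · 557 = 301337.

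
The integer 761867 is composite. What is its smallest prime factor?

761867 is odd.
Digit sum 35, not divisible by 3.
Ends in 7: not divisible by 5.
7: 761867 = 7·108838 + 1
11: 761867 = 11·69260 + 7
13: 761867 = 13·58605 + 2
17: 761867 = 17·44815 + 12
19: 761867 = 19·40098 + 5
23: 761867 = 23·33124 + 15
29: 761867 = 29·26271 + 8
31: 761867 = 31·24576 + 11
37: 761867 = 37·20591

37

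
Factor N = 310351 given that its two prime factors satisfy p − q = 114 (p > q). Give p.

617

Since p = q + 114, we have 310351 = q(q + 114), so q² + 114q − 310351 = 0.
Discriminant: 114² + 4·310351 = 12996 + 1241404 = 1254400; √1254400 = 1120.
q = (−114 + 1120)/2 = 503, and p = q + 114 = 617.
Check: 503 · 617 = 310351.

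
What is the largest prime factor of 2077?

2077 = 31 · 67
67 is prime.
So 2077 = 31 · 67; the largest prime factor is 67.

67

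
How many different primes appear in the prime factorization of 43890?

6

43890 = 2 · 21945
21945 = 3 · 7315
7315 = 5 · 1463
1463 = 7 · 209
209 = 11 · 19
43890 = 2 · 3 · 5 · 7 · 11 · 19, which has 6 distinct prime factors.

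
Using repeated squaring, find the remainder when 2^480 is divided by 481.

2^1 ≡ 2 (mod 481)
2^2 ≡ 2^2 = 4 ≡ 4 (mod 481)
2^4 ≡ 4^2 = 16 ≡ 16 (mod 481)
2^8 ≡ 16^2 = 256 ≡ 256 (mod 481)
2^16 ≡ 256^2 = 65536 ≡ 120 (mod 481)
2^32 ≡ 120^2 = 14400 ≡ 451 (mod 481)
2^64 ≡ 451^2 = 203401 ≡ 419 (mod 481)
2^128 ≡ 419^2 = 175561 ≡ 477 (mod 481)
2^256 ≡ 477^2 = 227529 ≡ 16 (mod 481)
480 = 256 + 128 + 64 + 32 in binary powers of 2.
So 2^480 ≡ 16 · 477 · 419 · 451 ≡ 248 (mod 481).
Since 248 ≠ 1, base 2 is a Fermat witness: 481 is composite.

248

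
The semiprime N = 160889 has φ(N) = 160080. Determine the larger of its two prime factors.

φ(n) = (p−1)(q−1) = n − (p+q) + 1, so p + q = 160889 − 160080 + 1 = 810.
p and q are the roots of t² − 810t + 160889 = 0.
Discriminant: 810² − 4·160889 = 656100 − 643556 = 12544; √12544 = 112.
q = (810 − 112)/2 = 349, p = (810 + 112)/2 = 461.
Check: 349 · 461 = 160889.

461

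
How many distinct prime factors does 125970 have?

6

125970 = 2 · 62985
62985 = 3 · 20995
20995 = 5 · 4199
4199 = 13 · 323
323 = 17 · 19
125970 = 2 · 3 · 5 · 13 · 17 · 19, which has 6 distinct prime factors.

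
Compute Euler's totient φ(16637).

Factor: 16637 = 127 · 131.
φ(16637) = (127−1) · (131−1) = 126 · 130 = 16380.

16380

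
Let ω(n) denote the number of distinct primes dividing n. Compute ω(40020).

40020 = 2^2 · 10005
10005 = 3 · 3335
3335 = 5 · 667
667 = 23 · 29
40020 = 2^2 · 3 · 5 · 23 · 29, which has 5 distinct prime factors.

5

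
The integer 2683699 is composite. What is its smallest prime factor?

73

2683699 is odd.
Digit sum 43, not divisible by 3.
Ends in 9: not divisible by 5.
7: 2683699 = 7·383385 + 4
11: 2683699 = 11·243972 + 7
13: 2683699 = 13·206438 + 5
17: 2683699 = 17·157864 + 11
19: 2683699 = 19·141247 + 6
23: 2683699 = 23·116682 + 13
29: 2683699 = 29·92541 + 10
31: 2683699 = 31·86570 + 29
37: 2683699 = 37·72532 + 15
41: 2683699 = 41·65456 + 3
43: 2683699 = 43·62411 + 26
47: 2683699 = 47·57099 + 46
53: 2683699 = 53·50635 + 44
59: 2683699 = 59·45486 + 25
61: 2683699 = 61·43995 + 4
67: 2683699 = 67·40055 + 14
71: 2683699 = 71·37798 + 41
73: 2683699 = 73·36763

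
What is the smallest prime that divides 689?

689 is odd.
Digit sum 23, not divisible by 3.
Ends in 9: not divisible by 5.
7: 689 = 7·98 + 3
11: 689 = 11·62 + 7
13: 689 = 13·53

13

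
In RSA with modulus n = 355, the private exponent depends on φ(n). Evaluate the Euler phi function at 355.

280

Factor: 355 = 5 · 71.
φ(355) = (5−1) · (71−1) = 4 · 70 = 280.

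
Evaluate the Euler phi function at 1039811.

Factor: 1039811 = 37 · 157 · 179.
φ(1039811) = (37−1) · (157−1) · (179−1) = 36 · 156 · 178 = 999648.

999648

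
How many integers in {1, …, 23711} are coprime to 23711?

Factor: 23711 = 131 · 181.
φ(23711) = (131−1) · (181−1) = 130 · 180 = 23400.

23400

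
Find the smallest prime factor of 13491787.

13491787 is odd.
Digit sum 40, not divisible by 3.
Ends in 7: not divisible by 5.
7: 13491787 = 7·1927398 + 1
11: 13491787 = 11·1226526 + 1
13: 13491787 = 13·1037829 + 10
17: 13491787 = 17·793634 + 9
19: 13491787 = 19·710094 + 1
23: 13491787 = 23·586599 + 10
29: 13491787 = 29·465234 + 1
31: 13491787 = 31·435218 + 29
37: 13491787 = 37·364642 + 33
41: 13491787 = 41·329067 + 40
43: 13491787 = 43·313762 + 21
47: 13491787 = 47·287059 + 14
53: 13491787 = 53·254562 + 1
59: 13491787 = 59·228674 + 21
61: 13491787 = 61·221176 + 51
67: 13491787 = 67·201369 + 64
71: 13491787 = 71·190025 + 12
73: 13491787 = 73·184819

73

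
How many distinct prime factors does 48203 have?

3

48203 = 19 · 2537
2537 = 43 · 59
48203 = 19 · 43 · 59, which has 3 distinct prime factors.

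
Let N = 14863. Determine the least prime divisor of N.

14863 is odd.
Digit sum 22, not divisible by 3.
Ends in 3: not divisible by 5.
7: 14863 = 7·2123 + 2
11: 14863 = 11·1351 + 2
13: 14863 = 13·1143 + 4
17: 14863 = 17·874 + 5
19: 14863 = 19·782 + 5
23: 14863 = 23·646 + 5
29: 14863 = 29·512 + 15
31: 14863 = 31·479 + 14
37: 14863 = 37·401 + 26
41: 14863 = 41·362 + 21
43: 14863 = 43·345 + 28
47: 14863 = 47·316 + 11
53: 14863 = 53·280 + 23
59: 14863 = 59·251 + 54
61: 14863 = 61·243 + 40
67: 14863 = 67·221 + 56
71: 14863 = 71·209 + 24
73: 14863 = 73·203 + 44
79: 14863 = 79·188 + 11
83: 14863 = 83·179 + 6
89: 14863 = 89·167

89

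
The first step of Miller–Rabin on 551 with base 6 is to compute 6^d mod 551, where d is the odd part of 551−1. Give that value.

551 − 1 = 550 = 2^1 · 275, so d = 275.
6^1 ≡ 6 (mod 551)
6^2 ≡ 6^2 = 36 ≡ 36 (mod 551)
6^4 ≡ 36^2 = 1296 ≡ 194 (mod 551)
6^8 ≡ 194^2 = 37636 ≡ 168 (mod 551)
6^16 ≡ 168^2 = 28224 ≡ 123 (mod 551)
6^32 ≡ 123^2 = 15129 ≡ 252 (mod 551)
6^64 ≡ 252^2 = 63504 ≡ 139 (mod 551)
6^128 ≡ 139^2 = 19321 ≡ 36 (mod 551)
6^256 ≡ 36^2 = 1296 ≡ 194 (mod 551)
275 = 256 + 16 + 2 + 1 in binary powers of 2.
So 6^275 ≡ 194 · 123 · 36 · 6 ≡ 138 (mod 551).
Squaring chain: 138; never reaches −1, so base 6 is a Miller–Rabin witness that 551 is composite.

138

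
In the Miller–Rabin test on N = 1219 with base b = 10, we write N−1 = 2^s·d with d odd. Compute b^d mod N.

97

1219 − 1 = 1218 = 2^1 · 609, so d = 609.
10^1 ≡ 10 (mod 1219)
10^2 ≡ 10^2 = 100 ≡ 100 (mod 1219)
10^4 ≡ 100^2 = 10000 ≡ 248 (mod 1219)
10^8 ≡ 248^2 = 61504 ≡ 554 (mod 1219)
10^16 ≡ 554^2 = 306916 ≡ 947 (mod 1219)
10^32 ≡ 947^2 = 896809 ≡ 844 (mod 1219)
10^64 ≡ 844^2 = 712336 ≡ 440 (mod 1219)
10^128 ≡ 440^2 = 193600 ≡ 998 (mod 1219)
10^256 ≡ 998^2 = 996004 ≡ 81 (mod 1219)
10^512 ≡ 81^2 = 6561 ≡ 466 (mod 1219)
609 = 512 + 64 + 32 + 1 in binary powers of 2.
So 10^609 ≡ 466 · 440 · 844 · 10 ≡ 97 (mod 1219).
Squaring chain: 97; never reaches −1, so base 10 is a Miller–Rabin witness that 1219 is composite.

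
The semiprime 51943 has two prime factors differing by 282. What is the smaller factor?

Since p = q + 282, we have 51943 = q(q + 282), so q² + 282q − 51943 = 0.
Discriminant: 282² + 4·51943 = 79524 + 207772 = 287296; √287296 = 536.
q = (−282 + 536)/2 = 127, and p = q + 282 = 409.
Check: 127 · 409 = 51943.

127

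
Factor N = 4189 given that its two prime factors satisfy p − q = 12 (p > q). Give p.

71

Since p = q + 12, we have 4189 = q(q + 12), so q² + 12q − 4189 = 0.
Discriminant: 12² + 4·4189 = 144 + 16756 = 16900; √16900 = 130.
q = (−12 + 130)/2 = 59, and p = q + 12 = 71.
Check: 59 · 71 = 4189.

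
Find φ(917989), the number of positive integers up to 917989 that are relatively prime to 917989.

Factor: 917989 = 61 · 101 · 149.
φ(917989) = (61−1) · (101−1) · (149−1) = 60 · 100 · 148 = 888000.

888000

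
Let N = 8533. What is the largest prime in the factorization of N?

53

8533 = 7 · 1219
1219 = 23 · 53
53 is prime.
So 8533 = 7 · 23 · 53; the largest prime factor is 53.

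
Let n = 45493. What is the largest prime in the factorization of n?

97

45493 = 7 · 6499
6499 = 67 · 97
97 is prime.
So 45493 = 7 · 67 · 97; the largest prime factor is 97.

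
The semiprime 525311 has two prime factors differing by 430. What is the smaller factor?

Since p = q + 430, we have 525311 = q(q + 430), so q² + 430q − 525311 = 0.
Discriminant: 430² + 4·525311 = 184900 + 2101244 = 2286144; √2286144 = 1512.
q = (−430 + 1512)/2 = 541, and p = q + 430 = 971.
Check: 541 · 971 = 525311.

541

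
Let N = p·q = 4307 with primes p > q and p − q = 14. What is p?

Since p = q + 14, we have 4307 = q(q + 14), so q² + 14q − 4307 = 0.
Discriminant: 14² + 4·4307 = 196 + 17228 = 17424; √17424 = 132.
q = (−14 + 132)/2 = 59, and p = q + 14 = 73.
Check: 59 · 73 = 4307.

73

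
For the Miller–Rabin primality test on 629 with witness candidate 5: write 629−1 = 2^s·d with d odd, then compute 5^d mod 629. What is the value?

629 − 1 = 628 = 2^2 · 157, so d = 157.
5^1 ≡ 5 (mod 629)
5^2 ≡ 5^2 = 25 ≡ 25 (mod 629)
5^4 ≡ 25^2 = 625 ≡ 625 (mod 629)
5^8 ≡ 625^2 = 390625 ≡ 16 (mod 629)
5^16 ≡ 16^2 = 256 ≡ 256 (mod 629)
5^32 ≡ 256^2 = 65536 ≡ 120 (mod 629)
5^64 ≡ 120^2 = 14400 ≡ 562 (mod 629)
5^128 ≡ 562^2 = 315844 ≡ 86 (mod 629)
157 = 128 + 16 + 8 + 4 + 1 in binary powers of 2.
So 5^157 ≡ 86 · 256 · 16 · 625 · 5 ≡ 309 (mod 629).
Squaring chain: 309 → 502; never reaches −1, so base 5 is a Miller–Rabin witness that 629 is composite.

309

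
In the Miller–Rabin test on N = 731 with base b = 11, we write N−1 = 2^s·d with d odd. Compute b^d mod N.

731 − 1 = 730 = 2^1 · 365, so d = 365.
11^1 ≡ 11 (mod 731)
11^2 ≡ 11^2 = 121 ≡ 121 (mod 731)
11^4 ≡ 121^2 = 14641 ≡ 21 (mod 731)
11^8 ≡ 21^2 = 441 ≡ 441 (mod 731)
11^16 ≡ 441^2 = 194481 ≡ 35 (mod 731)
11^32 ≡ 35^2 = 1225 ≡ 494 (mod 731)
11^64 ≡ 494^2 = 244036 ≡ 613 (mod 731)
11^128 ≡ 613^2 = 375769 ≡ 35 (mod 731)
11^256 ≡ 35^2 = 1225 ≡ 494 (mod 731)
365 = 256 + 64 + 32 + 8 + 4 + 1 in binary powers of 2.
So 11^365 ≡ 494 · 613 · 494 · 441 · 21 · 11 ≡ 398 (mod 731).
Squaring chain: 398; never reaches −1, so base 11 is a Miller–Rabin witness that 731 is composite.

398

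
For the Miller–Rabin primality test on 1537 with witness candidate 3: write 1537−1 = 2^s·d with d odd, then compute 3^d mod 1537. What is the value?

1537 − 1 = 1536 = 2^9 · 3, so d = 3.
3^1 ≡ 3 (mod 1537)
3^2 ≡ 3^2 = 9 ≡ 9 (mod 1537)
3 = 2 + 1 in binary powers of 2.
So 3^3 ≡ 9 · 3 ≡ 27 (mod 1537).
Squaring chain: 27 → 729 → 1176 → 1213 → 460 → 1031 → 894 → 1533 → 16; never reaches −1, so base 3 is a Miller–Rabin witness that 1537 is composite.

27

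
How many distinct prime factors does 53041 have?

3

53041 = 29 · 1829
1829 = 31 · 59
53041 = 29 · 31 · 59, which has 3 distinct prime factors.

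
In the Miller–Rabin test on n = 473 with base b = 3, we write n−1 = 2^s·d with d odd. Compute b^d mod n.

473 − 1 = 472 = 2^3 · 59, so d = 59.
3^1 ≡ 3 (mod 473)
3^2 ≡ 3^2 = 9 ≡ 9 (mod 473)
3^4 ≡ 9^2 = 81 ≡ 81 (mod 473)
3^8 ≡ 81^2 = 6561 ≡ 412 (mod 473)
3^16 ≡ 412^2 = 169744 ≡ 410 (mod 473)
3^32 ≡ 410^2 = 168100 ≡ 185 (mod 473)
59 = 32 + 16 + 8 + 2 + 1 in binary powers of 2.
So 3^59 ≡ 185 · 410 · 412 · 9 · 3 ≡ 26 (mod 473).
Squaring chain: 26 → 203 → 58; never reaches −1, so base 3 is a Miller–Rabin witness that 473 is composite.

26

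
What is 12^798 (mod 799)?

12^1 ≡ 12 (mod 799)
12^2 ≡ 12^2 = 144 ≡ 144 (mod 799)
12^4 ≡ 144^2 = 20736 ≡ 761 (mod 799)
12^8 ≡ 761^2 = 579121 ≡ 645 (mod 799)
12^16 ≡ 645^2 = 416025 ≡ 545 (mod 799)
12^32 ≡ 545^2 = 297025 ≡ 596 (mod 799)
12^64 ≡ 596^2 = 355216 ≡ 460 (mod 799)
12^128 ≡ 460^2 = 211600 ≡ 664 (mod 799)
12^256 ≡ 664^2 = 440896 ≡ 647 (mod 799)
12^512 ≡ 647^2 = 418609 ≡ 732 (mod 799)
798 = 512 + 256 + 16 + 8 + 4 + 2 in binary powers of 2.
So 12^798 ≡ 732 · 647 · 545 · 645 · 761 · 144 ≡ 780 (mod 799).
Since 780 ≠ 1, base 12 is a Fermat witness: 799 is composite.

780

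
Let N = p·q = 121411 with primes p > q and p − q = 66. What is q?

Since p = q + 66, we have 121411 = q(q + 66), so q² + 66q − 121411 = 0.
Discriminant: 66² + 4·121411 = 4356 + 485644 = 490000; √490000 = 700.
q = (−66 + 700)/2 = 317, and p = q + 66 = 383.
Check: 317 · 383 = 121411.

317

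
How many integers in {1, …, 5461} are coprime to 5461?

5292

Factor: 5461 = 43 · 127.
φ(5461) = (43−1) · (127−1) = 42 · 126 = 5292.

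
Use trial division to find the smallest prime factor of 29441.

29441 is odd.
Digit sum 20, not divisible by 3.
Ends in 1: not divisible by 5.
7: 29441 = 7·4205 + 6
11: 29441 = 11·2676 + 5
13: 29441 = 13·2264 + 9
17: 29441 = 17·1731 + 14
19: 29441 = 19·1549 + 10
23: 29441 = 23·1280 + 1
29: 29441 = 29·1015 + 6
31: 29441 = 31·949 + 22
37: 29441 = 37·795 + 26
41: 29441 = 41·718 + 3
43: 29441 = 43·684 + 29
47: 29441 = 47·626 + 19
53: 29441 = 53·555 + 26
59: 29441 = 59·499

59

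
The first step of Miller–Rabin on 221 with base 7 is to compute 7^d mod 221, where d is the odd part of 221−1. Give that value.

97

221 − 1 = 220 = 2^2 · 55, so d = 55.
7^1 ≡ 7 (mod 221)
7^2 ≡ 7^2 = 49 ≡ 49 (mod 221)
7^4 ≡ 49^2 = 2401 ≡ 191 (mod 221)
7^8 ≡ 191^2 = 36481 ≡ 16 (mod 221)
7^16 ≡ 16^2 = 256 ≡ 35 (mod 221)
7^32 ≡ 35^2 = 1225 ≡ 120 (mod 221)
55 = 32 + 16 + 4 + 2 + 1 in binary powers of 2.
So 7^55 ≡ 120 · 35 · 191 · 49 · 7 ≡ 97 (mod 221).
Squaring chain: 97 → 127; never reaches −1, so base 7 is a Miller–Rabin witness that 221 is composite.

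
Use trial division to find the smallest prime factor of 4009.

19

4009 is odd.
Digit sum 13, not divisible by 3.
Ends in 9: not divisible by 5.
7: 4009 = 7·572 + 5
11: 4009 = 11·364 + 5
13: 4009 = 13·308 + 5
17: 4009 = 17·235 + 14
19: 4009 = 19·211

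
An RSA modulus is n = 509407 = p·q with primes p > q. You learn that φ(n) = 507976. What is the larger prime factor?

φ(n) = (p−1)(q−1) = n − (p+q) + 1, so p + q = 509407 − 507976 + 1 = 1432.
p and q are the roots of t² − 1432t + 509407 = 0.
Discriminant: 1432² − 4·509407 = 2050624 − 2037628 = 12996; √12996 = 114.
q = (1432 − 114)/2 = 659, p = (1432 + 114)/2 = 773.
Check: 659 · 773 = 509407.

773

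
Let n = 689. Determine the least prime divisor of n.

689 is odd.
Digit sum 23, not divisible by 3.
Ends in 9: not divisible by 5.
7: 689 = 7·98 + 3
11: 689 = 11·62 + 7
13: 689 = 13·53

13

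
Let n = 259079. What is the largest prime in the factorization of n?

89

259079 = 41 · 6319
6319 = 71 · 89
89 is prime.
So 259079 = 41 · 71 · 89; the largest prime factor is 89.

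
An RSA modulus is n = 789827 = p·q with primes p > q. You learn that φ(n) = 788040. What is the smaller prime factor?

797

φ(n) = (p−1)(q−1) = n − (p+q) + 1, so p + q = 789827 − 788040 + 1 = 1788.
p and q are the roots of t² − 1788t + 789827 = 0.
Discriminant: 1788² − 4·789827 = 3196944 − 3159308 = 37636; √37636 = 194.
q = (1788 − 194)/2 = 797, p = (1788 + 194)/2 = 991.
Check: 797 · 991 = 789827.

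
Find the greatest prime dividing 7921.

89

7921 = 89 · 89
89 = 89 · 1
So 7921 = 89^2; the largest prime factor is 89.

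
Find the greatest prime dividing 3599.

3599 = 59 · 61
61 is prime.
So 3599 = 59 · 61; the largest prime factor is 61.

61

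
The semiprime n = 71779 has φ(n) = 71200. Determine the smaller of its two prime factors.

φ(n) = (p−1)(q−1) = n − (p+q) + 1, so p + q = 71779 − 71200 + 1 = 580.
p and q are the roots of t² − 580t + 71779 = 0.
Discriminant: 580² − 4·71779 = 336400 − 287116 = 49284; √49284 = 222.
q = (580 − 222)/2 = 179, p = (580 + 222)/2 = 401.
Check: 179 · 401 = 71779.

179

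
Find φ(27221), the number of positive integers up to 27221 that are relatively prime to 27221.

Factor: 27221 = 163 · 167.
φ(27221) = (163−1) · (167−1) = 162 · 166 = 26892.

26892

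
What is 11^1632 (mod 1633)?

11^1 ≡ 11 (mod 1633)
11^2 ≡ 11^2 = 121 ≡ 121 (mod 1633)
11^4 ≡ 121^2 = 14641 ≡ 1577 (mod 1633)
11^8 ≡ 1577^2 = 2486929 ≡ 1503 (mod 1633)
11^16 ≡ 1503^2 = 2259009 ≡ 570 (mod 1633)
11^32 ≡ 570^2 = 324900 ≡ 1566 (mod 1633)
11^64 ≡ 1566^2 = 2452356 ≡ 1223 (mod 1633)
11^128 ≡ 1223^2 = 1495729 ≡ 1534 (mod 1633)
11^256 ≡ 1534^2 = 2353156 ≡ 3 (mod 1633)
11^512 ≡ 3^2 = 9 ≡ 9 (mod 1633)
11^1024 ≡ 9^2 = 81 ≡ 81 (mod 1633)
1632 = 1024 + 512 + 64 + 32 in binary powers of 2.
So 11^1632 ≡ 81 · 9 · 1223 · 1566 ≡ 151 (mod 1633).
Since 151 ≠ 1, base 11 is a Fermat witness: 1633 is composite.

151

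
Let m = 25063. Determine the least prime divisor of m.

71

25063 is odd.
Digit sum 16, not divisible by 3.
Ends in 3: not divisible by 5.
7: 25063 = 7·3580 + 3
11: 25063 = 11·2278 + 5
13: 25063 = 13·1927 + 12
17: 25063 = 17·1474 + 5
19: 25063 = 19·1319 + 2
23: 25063 = 23·1089 + 16
29: 25063 = 29·864 + 7
31: 25063 = 31·808 + 15
37: 25063 = 37·677 + 14
41: 25063 = 41·611 + 12
43: 25063 = 43·582 + 37
47: 25063 = 47·533 + 12
53: 25063 = 53·472 + 47
59: 25063 = 59·424 + 47
61: 25063 = 61·410 + 53
67: 25063 = 67·374 + 5
71: 25063 = 71·353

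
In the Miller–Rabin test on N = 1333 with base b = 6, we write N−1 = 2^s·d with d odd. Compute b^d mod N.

216

1333 − 1 = 1332 = 2^2 · 333, so d = 333.
6^1 ≡ 6 (mod 1333)
6^2 ≡ 6^2 = 36 ≡ 36 (mod 1333)
6^4 ≡ 36^2 = 1296 ≡ 1296 (mod 1333)
6^8 ≡ 1296^2 = 1679616 ≡ 36 (mod 1333)
6^16 ≡ 36^2 = 1296 ≡ 1296 (mod 1333)
6^32 ≡ 1296^2 = 1679616 ≡ 36 (mod 1333)
6^64 ≡ 36^2 = 1296 ≡ 1296 (mod 1333)
6^128 ≡ 1296^2 = 1679616 ≡ 36 (mod 1333)
6^256 ≡ 36^2 = 1296 ≡ 1296 (mod 1333)
333 = 256 + 64 + 8 + 4 + 1 in binary powers of 2.
So 6^333 ≡ 1296 · 1296 · 36 · 1296 · 6 ≡ 216 (mod 1333).
Squaring chain: 216 → 1; never reaches −1, so base 6 is a Miller–Rabin witness that 1333 is composite.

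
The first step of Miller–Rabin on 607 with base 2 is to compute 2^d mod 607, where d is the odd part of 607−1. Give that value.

607 − 1 = 606 = 2^1 · 303, so d = 303.
2^1 ≡ 2 (mod 607)
2^2 ≡ 2^2 = 4 ≡ 4 (mod 607)
2^4 ≡ 4^2 = 16 ≡ 16 (mod 607)
2^8 ≡ 16^2 = 256 ≡ 256 (mod 607)
2^16 ≡ 256^2 = 65536 ≡ 587 (mod 607)
2^32 ≡ 587^2 = 344569 ≡ 400 (mod 607)
2^64 ≡ 400^2 = 160000 ≡ 359 (mod 607)
2^128 ≡ 359^2 = 128881 ≡ 197 (mod 607)
2^256 ≡ 197^2 = 38809 ≡ 568 (mod 607)
303 = 256 + 32 + 8 + 4 + 2 + 1 in binary powers of 2.
So 2^303 ≡ 568 · 400 · 256 · 16 · 4 · 2 ≡ 1 (mod 607).
Since 2^d ≡ 1 (mod 607), base 2 does not prove 607 composite.

1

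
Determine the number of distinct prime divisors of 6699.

4

6699 = 3 · 2233
2233 = 7 · 319
319 = 11 · 29
6699 = 3 · 7 · 11 · 29, which has 4 distinct prime factors.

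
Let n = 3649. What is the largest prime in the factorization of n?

3649 = 41 · 89
89 is prime.
So 3649 = 41 · 89; the largest prime factor is 89.

89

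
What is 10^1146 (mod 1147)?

963

10^1 ≡ 10 (mod 1147)
10^2 ≡ 10^2 = 100 ≡ 100 (mod 1147)
10^4 ≡ 100^2 = 10000 ≡ 824 (mod 1147)
10^8 ≡ 824^2 = 678976 ≡ 1099 (mod 1147)
10^16 ≡ 1099^2 = 1207801 ≡ 10 (mod 1147)
10^32 ≡ 10^2 = 100 ≡ 100 (mod 1147)
10^64 ≡ 100^2 = 10000 ≡ 824 (mod 1147)
10^128 ≡ 824^2 = 678976 ≡ 1099 (mod 1147)
10^256 ≡ 1099^2 = 1207801 ≡ 10 (mod 1147)
10^512 ≡ 10^2 = 100 ≡ 100 (mod 1147)
10^1024 ≡ 100^2 = 10000 ≡ 824 (mod 1147)
1146 = 1024 + 64 + 32 + 16 + 8 + 2 in binary powers of 2.
So 10^1146 ≡ 824 · 824 · 100 · 10 · 1099 · 100 ≡ 963 (mod 1147).
Since 963 ≠ 1, base 10 is a Fermat witness: 1147 is composite.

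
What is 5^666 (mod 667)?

169

5^1 ≡ 5 (mod 667)
5^2 ≡ 5^2 = 25 ≡ 25 (mod 667)
5^4 ≡ 25^2 = 625 ≡ 625 (mod 667)
5^8 ≡ 625^2 = 390625 ≡ 430 (mod 667)
5^16 ≡ 430^2 = 184900 ≡ 141 (mod 667)
5^32 ≡ 141^2 = 19881 ≡ 538 (mod 667)
5^64 ≡ 538^2 = 289444 ≡ 633 (mod 667)
5^128 ≡ 633^2 = 400689 ≡ 489 (mod 667)
5^256 ≡ 489^2 = 239121 ≡ 335 (mod 667)
5^512 ≡ 335^2 = 112225 ≡ 169 (mod 667)
666 = 512 + 128 + 16 + 8 + 2 in binary powers of 2.
So 5^666 ≡ 169 · 489 · 141 · 430 · 25 ≡ 169 (mod 667).
Since 169 ≠ 1, base 5 is a Fermat witness: 667 is composite.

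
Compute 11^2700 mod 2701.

11^1 ≡ 11 (mod 2701)
11^2 ≡ 11^2 = 121 ≡ 121 (mod 2701)
11^4 ≡ 121^2 = 14641 ≡ 1136 (mod 2701)
11^8 ≡ 1136^2 = 1290496 ≡ 2119 (mod 2701)
11^16 ≡ 2119^2 = 4490161 ≡ 1099 (mod 2701)
11^32 ≡ 1099^2 = 1207801 ≡ 454 (mod 2701)
11^64 ≡ 454^2 = 206116 ≡ 840 (mod 2701)
11^128 ≡ 840^2 = 705600 ≡ 639 (mod 2701)
11^256 ≡ 639^2 = 408321 ≡ 470 (mod 2701)
11^512 ≡ 470^2 = 220900 ≡ 2119 (mod 2701)
11^1024 ≡ 2119^2 = 4490161 ≡ 1099 (mod 2701)
11^2048 ≡ 1099^2 = 1207801 ≡ 454 (mod 2701)
2700 = 2048 + 512 + 128 + 8 + 4 in binary powers of 2.
So 11^2700 ≡ 454 · 2119 · 639 · 2119 · 1136 ≡ 2554 (mod 2701).
Since 2554 ≠ 1, base 11 is a Fermat witness: 2701 is composite.

2554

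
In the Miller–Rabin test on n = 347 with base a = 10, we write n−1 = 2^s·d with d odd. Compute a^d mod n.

1

347 − 1 = 346 = 2^1 · 173, so d = 173.
10^1 ≡ 10 (mod 347)
10^2 ≡ 10^2 = 100 ≡ 100 (mod 347)
10^4 ≡ 100^2 = 10000 ≡ 284 (mod 347)
10^8 ≡ 284^2 = 80656 ≡ 152 (mod 347)
10^16 ≡ 152^2 = 23104 ≡ 202 (mod 347)
10^32 ≡ 202^2 = 40804 ≡ 205 (mod 347)
10^64 ≡ 205^2 = 42025 ≡ 38 (mod 347)
10^128 ≡ 38^2 = 1444 ≡ 56 (mod 347)
173 = 128 + 32 + 8 + 4 + 1 in binary powers of 2.
So 10^173 ≡ 56 · 205 · 152 · 284 · 10 ≡ 1 (mod 347).
Since 10^d ≡ 1 (mod 347), base 10 does not prove 347 composite.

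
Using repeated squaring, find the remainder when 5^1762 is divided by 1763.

5^1 ≡ 5 (mod 1763)
5^2 ≡ 5^2 = 25 ≡ 25 (mod 1763)
5^4 ≡ 25^2 = 625 ≡ 625 (mod 1763)
5^8 ≡ 625^2 = 390625 ≡ 1002 (mod 1763)
5^16 ≡ 1002^2 = 1004004 ≡ 857 (mod 1763)
5^32 ≡ 857^2 = 734449 ≡ 1041 (mod 1763)
5^64 ≡ 1041^2 = 1083681 ≡ 1199 (mod 1763)
5^128 ≡ 1199^2 = 1437601 ≡ 756 (mod 1763)
5^256 ≡ 756^2 = 571536 ≡ 324 (mod 1763)
5^512 ≡ 324^2 = 104976 ≡ 959 (mod 1763)
5^1024 ≡ 959^2 = 919681 ≡ 1158 (mod 1763)
1762 = 1024 + 512 + 128 + 64 + 32 + 2 in binary powers of 2.
So 5^1762 ≡ 1158 · 959 · 756 · 1199 · 1041 · 25 ≡ 1665 (mod 1763).
Since 1665 ≠ 1, base 5 is a Fermat witness: 1763 is composite.

1665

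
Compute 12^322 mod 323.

178

12^1 ≡ 12 (mod 323)
12^2 ≡ 12^2 = 144 ≡ 144 (mod 323)
12^4 ≡ 144^2 = 20736 ≡ 64 (mod 323)
12^8 ≡ 64^2 = 4096 ≡ 220 (mod 323)
12^16 ≡ 220^2 = 48400 ≡ 273 (mod 323)
12^32 ≡ 273^2 = 74529 ≡ 239 (mod 323)
12^64 ≡ 239^2 = 57121 ≡ 273 (mod 323)
12^128 ≡ 273^2 = 74529 ≡ 239 (mod 323)
12^256 ≡ 239^2 = 57121 ≡ 273 (mod 323)
322 = 256 + 64 + 2 in binary powers of 2.
So 12^322 ≡ 273 · 273 · 144 ≡ 178 (mod 323).
Since 178 ≠ 1, base 12 is a Fermat witness: 323 is composite.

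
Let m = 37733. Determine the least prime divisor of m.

37733 is odd.
Digit sum 23, not divisible by 3.
Ends in 3: not divisible by 5.
7: 37733 = 7·5390 + 3
11: 37733 = 11·3430 + 3
13: 37733 = 13·2902 + 7
17: 37733 = 17·2219 + 10
19: 37733 = 19·1985 + 18
23: 37733 = 23·1640 + 13
29: 37733 = 29·1301 + 4
31: 37733 = 31·1217 + 6
37: 37733 = 37·1019 + 30
41: 37733 = 41·920 + 13
43: 37733 = 43·877 + 22
47: 37733 = 47·802 + 39
53: 37733 = 53·711 + 50
59: 37733 = 59·639 + 32
61: 37733 = 61·618 + 35
67: 37733 = 67·563 + 12
71: 37733 = 71·531 + 32
73: 37733 = 73·516 + 65
79: 37733 = 79·477 + 50
83: 37733 = 83·454 + 51
89: 37733 = 89·423 + 86
97: 37733 = 97·389

97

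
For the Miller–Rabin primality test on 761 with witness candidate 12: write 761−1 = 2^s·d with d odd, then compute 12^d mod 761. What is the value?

761 − 1 = 760 = 2^3 · 95, so d = 95.
12^1 ≡ 12 (mod 761)
12^2 ≡ 12^2 = 144 ≡ 144 (mod 761)
12^4 ≡ 144^2 = 20736 ≡ 189 (mod 761)
12^8 ≡ 189^2 = 35721 ≡ 715 (mod 761)
12^16 ≡ 715^2 = 511225 ≡ 594 (mod 761)
12^32 ≡ 594^2 = 352836 ≡ 493 (mod 761)
12^64 ≡ 493^2 = 243049 ≡ 290 (mod 761)
95 = 64 + 16 + 8 + 4 + 2 + 1 in binary powers of 2.
So 12^95 ≡ 290 · 594 · 715 · 189 · 144 · 12 ≡ 626 (mod 761).
Squaring chain: 626 → 722 → 760; reaches −1, so base 12 does not prove 761 composite.

626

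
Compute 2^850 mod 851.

2^1 ≡ 2 (mod 851)
2^2 ≡ 2^2 = 4 ≡ 4 (mod 851)
2^4 ≡ 4^2 = 16 ≡ 16 (mod 851)
2^8 ≡ 16^2 = 256 ≡ 256 (mod 851)
2^16 ≡ 256^2 = 65536 ≡ 9 (mod 851)
2^32 ≡ 9^2 = 81 ≡ 81 (mod 851)
2^64 ≡ 81^2 = 6561 ≡ 604 (mod 851)
2^128 ≡ 604^2 = 364816 ≡ 588 (mod 851)
2^256 ≡ 588^2 = 345744 ≡ 238 (mod 851)
2^512 ≡ 238^2 = 56644 ≡ 478 (mod 851)
850 = 512 + 256 + 64 + 16 + 2 in binary powers of 2.
So 2^850 ≡ 478 · 238 · 604 · 9 · 4 ≡ 169 (mod 851).
Since 169 ≠ 1, base 2 is a Fermat witness: 851 is composite.

169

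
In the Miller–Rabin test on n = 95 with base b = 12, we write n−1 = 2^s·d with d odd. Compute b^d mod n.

8

95 − 1 = 94 = 2^1 · 47, so d = 47.
12^1 ≡ 12 (mod 95)
12^2 ≡ 12^2 = 144 ≡ 49 (mod 95)
12^4 ≡ 49^2 = 2401 ≡ 26 (mod 95)
12^8 ≡ 26^2 = 676 ≡ 11 (mod 95)
12^16 ≡ 11^2 = 121 ≡ 26 (mod 95)
12^32 ≡ 26^2 = 676 ≡ 11 (mod 95)
47 = 32 + 8 + 4 + 2 + 1 in binary powers of 2.
So 12^47 ≡ 11 · 11 · 26 · 49 · 12 ≡ 8 (mod 95).
Squaring chain: 8; never reaches −1, so base 12 is a Miller–Rabin witness that 95 is composite.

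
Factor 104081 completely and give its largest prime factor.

97

104081 = 29 · 3589
3589 = 37 · 97
97 is prime.
So 104081 = 29 · 37 · 97; the largest prime factor is 97.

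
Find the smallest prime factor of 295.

5

295 is odd.
Digit sum 16, not divisible by 3.
Ends in 5: divisible by 5.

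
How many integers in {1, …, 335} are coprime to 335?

Factor: 335 = 5 · 67.
φ(335) = (5−1) · (67−1) = 4 · 66 = 264.

264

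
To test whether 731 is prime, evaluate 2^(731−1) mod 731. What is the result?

4

2^1 ≡ 2 (mod 731)
2^2 ≡ 2^2 = 4 ≡ 4 (mod 731)
2^4 ≡ 4^2 = 16 ≡ 16 (mod 731)
2^8 ≡ 16^2 = 256 ≡ 256 (mod 731)
2^16 ≡ 256^2 = 65536 ≡ 477 (mod 731)
2^32 ≡ 477^2 = 227529 ≡ 188 (mod 731)
2^64 ≡ 188^2 = 35344 ≡ 256 (mod 731)
2^128 ≡ 256^2 = 65536 ≡ 477 (mod 731)
2^256 ≡ 477^2 = 227529 ≡ 188 (mod 731)
2^512 ≡ 188^2 = 35344 ≡ 256 (mod 731)
730 = 512 + 128 + 64 + 16 + 8 + 2 in binary powers of 2.
So 2^730 ≡ 256 · 477 · 256 · 477 · 256 · 4 ≡ 4 (mod 731).
Since 4 ≠ 1, base 2 is a Fermat witness: 731 is composite.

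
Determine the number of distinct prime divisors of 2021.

2

2021 = 43 · 47
2021 = 43 · 47, which has 2 distinct prime factors.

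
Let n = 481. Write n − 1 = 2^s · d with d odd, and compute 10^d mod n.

481 − 1 = 480 = 2^5 · 15, so d = 15.
10^1 ≡ 10 (mod 481)
10^2 ≡ 10^2 = 100 ≡ 100 (mod 481)
10^4 ≡ 100^2 = 10000 ≡ 380 (mod 481)
10^8 ≡ 380^2 = 144400 ≡ 100 (mod 481)
15 = 8 + 4 + 2 + 1 in binary powers of 2.
So 10^15 ≡ 100 · 380 · 100 · 10 ≡ 38 (mod 481).
Squaring chain: 38 → 1 → 1 → 1 → 1; never reaches −1, so base 10 is a Miller–Rabin witness that 481 is composite.

38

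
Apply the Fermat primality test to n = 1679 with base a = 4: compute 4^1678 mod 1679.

4^1 ≡ 4 (mod 1679)
4^2 ≡ 4^2 = 16 ≡ 16 (mod 1679)
4^4 ≡ 16^2 = 256 ≡ 256 (mod 1679)
4^8 ≡ 256^2 = 65536 ≡ 55 (mod 1679)
4^16 ≡ 55^2 = 3025 ≡ 1346 (mod 1679)
4^32 ≡ 1346^2 = 1811716 ≡ 75 (mod 1679)
4^64 ≡ 75^2 = 5625 ≡ 588 (mod 1679)
4^128 ≡ 588^2 = 345744 ≡ 1549 (mod 1679)
4^256 ≡ 1549^2 = 2399401 ≡ 110 (mod 1679)
4^512 ≡ 110^2 = 12100 ≡ 347 (mod 1679)
4^1024 ≡ 347^2 = 120409 ≡ 1200 (mod 1679)
1678 = 1024 + 512 + 128 + 8 + 4 + 2 in binary powers of 2.
So 4^1678 ≡ 1200 · 347 · 1549 · 55 · 256 · 16 ≡ 1497 (mod 1679).
Since 1497 ≠ 1, base 4 is a Fermat witness: 1679 is composite.

1497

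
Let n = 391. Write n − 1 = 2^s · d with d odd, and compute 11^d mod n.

391 − 1 = 390 = 2^1 · 195, so d = 195.
11^1 ≡ 11 (mod 391)
11^2 ≡ 11^2 = 121 ≡ 121 (mod 391)
11^4 ≡ 121^2 = 14641 ≡ 174 (mod 391)
11^8 ≡ 174^2 = 30276 ≡ 169 (mod 391)
11^16 ≡ 169^2 = 28561 ≡ 18 (mod 391)
11^32 ≡ 18^2 = 324 ≡ 324 (mod 391)
11^64 ≡ 324^2 = 104976 ≡ 188 (mod 391)
11^128 ≡ 188^2 = 35344 ≡ 154 (mod 391)
195 = 128 + 64 + 2 + 1 in binary powers of 2.
So 11^195 ≡ 154 · 188 · 121 · 11 ≡ 107 (mod 391).
Squaring chain: 107; never reaches −1, so base 11 is a Miller–Rabin witness that 391 is composite.

107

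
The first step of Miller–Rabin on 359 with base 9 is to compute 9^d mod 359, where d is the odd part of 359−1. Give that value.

359 − 1 = 358 = 2^1 · 179, so d = 179.
9^1 ≡ 9 (mod 359)
9^2 ≡ 9^2 = 81 ≡ 81 (mod 359)
9^4 ≡ 81^2 = 6561 ≡ 99 (mod 359)
9^8 ≡ 99^2 = 9801 ≡ 108 (mod 359)
9^16 ≡ 108^2 = 11664 ≡ 176 (mod 359)
9^32 ≡ 176^2 = 30976 ≡ 102 (mod 359)
9^64 ≡ 102^2 = 10404 ≡ 352 (mod 359)
9^128 ≡ 352^2 = 123904 ≡ 49 (mod 359)
179 = 128 + 32 + 16 + 2 + 1 in binary powers of 2.
So 9^179 ≡ 49 · 102 · 176 · 81 · 9 ≡ 1 (mod 359).
Since 9^d ≡ 1 (mod 359), base 9 does not prove 359 composite.

1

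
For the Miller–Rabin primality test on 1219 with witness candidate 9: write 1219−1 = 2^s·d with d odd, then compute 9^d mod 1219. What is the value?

1219 − 1 = 1218 = 2^1 · 609, so d = 609.
9^1 ≡ 9 (mod 1219)
9^2 ≡ 9^2 = 81 ≡ 81 (mod 1219)
9^4 ≡ 81^2 = 6561 ≡ 466 (mod 1219)
9^8 ≡ 466^2 = 217156 ≡ 174 (mod 1219)
9^16 ≡ 174^2 = 30276 ≡ 1020 (mod 1219)
9^32 ≡ 1020^2 = 1040400 ≡ 593 (mod 1219)
9^64 ≡ 593^2 = 351649 ≡ 577 (mod 1219)
9^128 ≡ 577^2 = 332929 ≡ 142 (mod 1219)
9^256 ≡ 142^2 = 20164 ≡ 660 (mod 1219)
9^512 ≡ 660^2 = 435600 ≡ 417 (mod 1219)
609 = 512 + 64 + 32 + 1 in binary powers of 2.
So 9^609 ≡ 417 · 577 · 593 · 9 ≡ 282 (mod 1219).
Squaring chain: 282; never reaches −1, so base 9 is a Miller–Rabin witness that 1219 is composite.

282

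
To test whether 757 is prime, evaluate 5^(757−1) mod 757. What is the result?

5^1 ≡ 5 (mod 757)
5^2 ≡ 5^2 = 25 ≡ 25 (mod 757)
5^4 ≡ 25^2 = 625 ≡ 625 (mod 757)
5^8 ≡ 625^2 = 390625 ≡ 13 (mod 757)
5^16 ≡ 13^2 = 169 ≡ 169 (mod 757)
5^32 ≡ 169^2 = 28561 ≡ 552 (mod 757)
5^64 ≡ 552^2 = 304704 ≡ 390 (mod 757)
5^128 ≡ 390^2 = 152100 ≡ 700 (mod 757)
5^256 ≡ 700^2 = 490000 ≡ 221 (mod 757)
5^512 ≡ 221^2 = 48841 ≡ 393 (mod 757)
756 = 512 + 128 + 64 + 32 + 16 + 4 in binary powers of 2.
So 5^756 ≡ 393 · 700 · 390 · 552 · 169 · 625 ≡ 1 (mod 757).
Since the result is 1, base 5 gives no evidence that 757 is composite.

1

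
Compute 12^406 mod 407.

12^1 ≡ 12 (mod 407)
12^2 ≡ 12^2 = 144 ≡ 144 (mod 407)
12^4 ≡ 144^2 = 20736 ≡ 386 (mod 407)
12^8 ≡ 386^2 = 148996 ≡ 34 (mod 407)
12^16 ≡ 34^2 = 1156 ≡ 342 (mod 407)
12^32 ≡ 342^2 = 116964 ≡ 155 (mod 407)
12^64 ≡ 155^2 = 24025 ≡ 12 (mod 407)
12^128 ≡ 12^2 = 144 ≡ 144 (mod 407)
12^256 ≡ 144^2 = 20736 ≡ 386 (mod 407)
406 = 256 + 128 + 16 + 4 + 2 in binary powers of 2.
So 12^406 ≡ 386 · 144 · 342 · 386 · 144 ≡ 12 (mod 407).
Since 12 ≠ 1, base 12 is a Fermat witness: 407 is composite.

12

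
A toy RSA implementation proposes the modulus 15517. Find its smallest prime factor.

59

15517 is odd.
Digit sum 19, not divisible by 3.
Ends in 7: not divisible by 5.
7: 15517 = 7·2216 + 5
11: 15517 = 11·1410 + 7
13: 15517 = 13·1193 + 8
17: 15517 = 17·912 + 13
19: 15517 = 19·816 + 13
23: 15517 = 23·674 + 15
29: 15517 = 29·535 + 2
31: 15517 = 31·500 + 17
37: 15517 = 37·419 + 14
41: 15517 = 41·378 + 19
43: 15517 = 43·360 + 37
47: 15517 = 47·330 + 7
53: 15517 = 53·292 + 41
59: 15517 = 59·263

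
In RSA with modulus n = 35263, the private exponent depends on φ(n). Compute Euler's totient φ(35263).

34888

Factor: 35263 = 179 · 197.
φ(35263) = (179−1) · (197−1) = 178 · 196 = 34888.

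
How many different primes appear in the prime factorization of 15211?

3

15211 = 7 · 2173
2173 = 41 · 53
15211 = 7 · 41 · 53, which has 3 distinct prime factors.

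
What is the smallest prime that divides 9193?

29

9193 is odd.
Digit sum 22, not divisible by 3.
Ends in 3: not divisible by 5.
7: 9193 = 7·1313 + 2
11: 9193 = 11·835 + 8
13: 9193 = 13·707 + 2
17: 9193 = 17·540 + 13
19: 9193 = 19·483 + 16
23: 9193 = 23·399 + 16
29: 9193 = 29·317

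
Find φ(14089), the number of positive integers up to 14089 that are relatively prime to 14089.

Factor: 14089 = 73 · 193.
φ(14089) = (73−1) · (193−1) = 72 · 192 = 13824.

13824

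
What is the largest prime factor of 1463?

19

1463 = 7 · 209
209 = 11 · 19
19 is prime.
So 1463 = 7 · 11 · 19; the largest prime factor is 19.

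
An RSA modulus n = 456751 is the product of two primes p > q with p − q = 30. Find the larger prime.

Since p = q + 30, we have 456751 = q(q + 30), so q² + 30q − 456751 = 0.
Discriminant: 30² + 4·456751 = 900 + 1827004 = 1827904; √1827904 = 1352.
q = (−30 + 1352)/2 = 661, and p = q + 30 = 691.
Check: 661 · 691 = 456751.

691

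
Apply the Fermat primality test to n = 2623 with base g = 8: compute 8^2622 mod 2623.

8^1 ≡ 8 (mod 2623)
8^2 ≡ 8^2 = 64 ≡ 64 (mod 2623)
8^4 ≡ 64^2 = 4096 ≡ 1473 (mod 2623)
8^8 ≡ 1473^2 = 2169729 ≡ 508 (mod 2623)
8^16 ≡ 508^2 = 258064 ≡ 1010 (mod 2623)
8^32 ≡ 1010^2 = 1020100 ≡ 2376 (mod 2623)
8^64 ≡ 2376^2 = 5645376 ≡ 680 (mod 2623)
8^128 ≡ 680^2 = 462400 ≡ 752 (mod 2623)
8^256 ≡ 752^2 = 565504 ≡ 1559 (mod 2623)
8^512 ≡ 1559^2 = 2430481 ≡ 1583 (mod 2623)
8^1024 ≡ 1583^2 = 2505889 ≡ 924 (mod 2623)
8^2048 ≡ 924^2 = 853776 ≡ 1301 (mod 2623)
2622 = 2048 + 512 + 32 + 16 + 8 + 4 + 2 in binary powers of 2.
So 8^2622 ≡ 1301 · 1583 · 2376 · 1010 · 508 · 1473 · 64 ≡ 613 (mod 2623).
Since 613 ≠ 1, base 8 is a Fermat witness: 2623 is composite.

613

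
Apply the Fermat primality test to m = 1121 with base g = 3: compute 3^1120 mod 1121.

3^1 ≡ 3 (mod 1121)
3^2 ≡ 3^2 = 9 ≡ 9 (mod 1121)
3^4 ≡ 9^2 = 81 ≡ 81 (mod 1121)
3^8 ≡ 81^2 = 6561 ≡ 956 (mod 1121)
3^16 ≡ 956^2 = 913936 ≡ 321 (mod 1121)
3^32 ≡ 321^2 = 103041 ≡ 1030 (mod 1121)
3^64 ≡ 1030^2 = 1060900 ≡ 434 (mod 1121)
3^128 ≡ 434^2 = 188356 ≡ 28 (mod 1121)
3^256 ≡ 28^2 = 784 ≡ 784 (mod 1121)
3^512 ≡ 784^2 = 614656 ≡ 348 (mod 1121)
3^1024 ≡ 348^2 = 121104 ≡ 36 (mod 1121)
1120 = 1024 + 64 + 32 in binary powers of 2.
So 3^1120 ≡ 36 · 434 · 1030 ≡ 765 (mod 1121).
Since 765 ≠ 1, base 3 is a Fermat witness: 1121 is composite.

765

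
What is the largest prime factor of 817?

43

817 = 19 · 43
43 is prime.
So 817 = 19 · 43; the largest prime factor is 43.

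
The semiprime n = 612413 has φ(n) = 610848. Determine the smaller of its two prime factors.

757

φ(n) = (p−1)(q−1) = n − (p+q) + 1, so p + q = 612413 − 610848 + 1 = 1566.
p and q are the roots of t² − 1566t + 612413 = 0.
Discriminant: 1566² − 4·612413 = 2452356 − 2449652 = 2704; √2704 = 52.
q = (1566 − 52)/2 = 757, p = (1566 + 52)/2 = 809.
Check: 757 · 809 = 612413.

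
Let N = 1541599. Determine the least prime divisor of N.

31

1541599 is odd.
Digit sum 34, not divisible by 3.
Ends in 9: not divisible by 5.
7: 1541599 = 7·220228 + 3
11: 1541599 = 11·140145 + 4
13: 1541599 = 13·118584 + 7
17: 1541599 = 17·90682 + 5
19: 1541599 = 19·81136 + 15
23: 1541599 = 23·67026 + 1
29: 1541599 = 29·53158 + 17
31: 1541599 = 31·49729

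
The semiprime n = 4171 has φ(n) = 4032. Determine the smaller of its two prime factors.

φ(n) = (p−1)(q−1) = n − (p+q) + 1, so p + q = 4171 − 4032 + 1 = 140.
p and q are the roots of t² − 140t + 4171 = 0.
Discriminant: 140² − 4·4171 = 19600 − 16684 = 2916; √2916 = 54.
q = (140 − 54)/2 = 43, p = (140 + 54)/2 = 97.
Check: 43 · 97 = 4171.

43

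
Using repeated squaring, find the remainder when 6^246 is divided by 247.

6^1 ≡ 6 (mod 247)
6^2 ≡ 6^2 = 36 ≡ 36 (mod 247)
6^4 ≡ 36^2 = 1296 ≡ 61 (mod 247)
6^8 ≡ 61^2 = 3721 ≡ 16 (mod 247)
6^16 ≡ 16^2 = 256 ≡ 9 (mod 247)
6^32 ≡ 9^2 = 81 ≡ 81 (mod 247)
6^64 ≡ 81^2 = 6561 ≡ 139 (mod 247)
6^128 ≡ 139^2 = 19321 ≡ 55 (mod 247)
246 = 128 + 64 + 32 + 16 + 4 + 2 in binary powers of 2.
So 6^246 ≡ 55 · 139 · 81 · 9 · 61 · 36 ≡ 64 (mod 247).
Since 64 ≠ 1, base 6 is a Fermat witness: 247 is composite.

64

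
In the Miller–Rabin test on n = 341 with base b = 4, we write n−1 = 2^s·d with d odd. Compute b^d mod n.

341 − 1 = 340 = 2^2 · 85, so d = 85.
4^1 ≡ 4 (mod 341)
4^2 ≡ 4^2 = 16 ≡ 16 (mod 341)
4^4 ≡ 16^2 = 256 ≡ 256 (mod 341)
4^8 ≡ 256^2 = 65536 ≡ 64 (mod 341)
4^16 ≡ 64^2 = 4096 ≡ 4 (mod 341)
4^32 ≡ 4^2 = 16 ≡ 16 (mod 341)
4^64 ≡ 16^2 = 256 ≡ 256 (mod 341)
85 = 64 + 16 + 4 + 1 in binary powers of 2.
So 4^85 ≡ 256 · 4 · 256 · 4 ≡ 1 (mod 341).
Since 4^d ≡ 1 (mod 341), base 4 does not prove 341 composite.

1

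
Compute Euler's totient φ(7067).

6840

Factor: 7067 = 37 · 191.
φ(7067) = (37−1) · (191−1) = 36 · 190 = 6840.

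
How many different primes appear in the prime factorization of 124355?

5

124355 = 5 · 24871
24871 = 7 · 3553
3553 = 11 · 323
323 = 17 · 19
124355 = 5 · 7 · 11 · 17 · 19, which has 5 distinct prime factors.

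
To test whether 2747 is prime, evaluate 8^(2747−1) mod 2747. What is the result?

1958

8^1 ≡ 8 (mod 2747)
8^2 ≡ 8^2 = 64 ≡ 64 (mod 2747)
8^4 ≡ 64^2 = 4096 ≡ 1349 (mod 2747)
8^8 ≡ 1349^2 = 1819801 ≡ 1287 (mod 2747)
8^16 ≡ 1287^2 = 1656369 ≡ 2675 (mod 2747)
8^32 ≡ 2675^2 = 7155625 ≡ 2437 (mod 2747)
8^64 ≡ 2437^2 = 5938969 ≡ 2702 (mod 2747)
8^128 ≡ 2702^2 = 7300804 ≡ 2025 (mod 2747)
8^256 ≡ 2025^2 = 4100625 ≡ 2101 (mod 2747)
8^512 ≡ 2101^2 = 4414201 ≡ 2519 (mod 2747)
8^1024 ≡ 2519^2 = 6345361 ≡ 2538 (mod 2747)
8^2048 ≡ 2538^2 = 6441444 ≡ 2476 (mod 2747)
2746 = 2048 + 512 + 128 + 32 + 16 + 8 + 2 in binary powers of 2.
So 8^2746 ≡ 2476 · 2519 · 2025 · 2437 · 2675 · 1287 · 64 ≡ 1958 (mod 2747).
Since 1958 ≠ 1, base 8 is a Fermat witness: 2747 is composite.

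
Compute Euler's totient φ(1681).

1640

Factor: 1681 = 41^2.
φ(1681) = 41^1·(41−1) = 1640.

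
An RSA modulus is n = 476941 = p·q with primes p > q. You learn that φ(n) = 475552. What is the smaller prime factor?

φ(n) = (p−1)(q−1) = n − (p+q) + 1, so p + q = 476941 − 475552 + 1 = 1390.
p and q are the roots of t² − 1390t + 476941 = 0.
Discriminant: 1390² − 4·476941 = 1932100 − 1907764 = 24336; √24336 = 156.
q = (1390 − 156)/2 = 617, p = (1390 + 156)/2 = 773.
Check: 617 · 773 = 476941.

617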